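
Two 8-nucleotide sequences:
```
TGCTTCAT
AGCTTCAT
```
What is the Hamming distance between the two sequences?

Comparing position by position, 1 base differs: 1 (T/A).

1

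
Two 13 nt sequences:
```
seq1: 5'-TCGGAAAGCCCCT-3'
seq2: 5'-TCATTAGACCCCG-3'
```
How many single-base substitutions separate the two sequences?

Mismatches (1-based): position 3: G→A; position 4: G→T; position 5: A→T; position 7: A→G; position 8: G→A; position 13: T→G.

6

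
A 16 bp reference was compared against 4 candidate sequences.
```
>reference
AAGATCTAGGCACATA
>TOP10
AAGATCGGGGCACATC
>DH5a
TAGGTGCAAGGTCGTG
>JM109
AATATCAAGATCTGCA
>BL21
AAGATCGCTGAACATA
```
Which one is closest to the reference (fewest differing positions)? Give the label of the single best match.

TOP10

Hamming distances to reference — TOP10: 3; DH5a: 9; JM109: 8; BL21: 4.
Smallest is TOP10 with 3 mismatches.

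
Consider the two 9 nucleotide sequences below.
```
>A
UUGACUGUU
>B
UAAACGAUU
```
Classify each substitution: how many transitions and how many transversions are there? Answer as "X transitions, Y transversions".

Mismatches (1-based):
site 2: U→A (pyrimidine→purine, transversion)
site 3: G→A (purine→purine, transition)
site 6: U→G (pyrimidine→purine, transversion)
site 7: G→A (purine→purine, transition)

2 transitions, 2 transversions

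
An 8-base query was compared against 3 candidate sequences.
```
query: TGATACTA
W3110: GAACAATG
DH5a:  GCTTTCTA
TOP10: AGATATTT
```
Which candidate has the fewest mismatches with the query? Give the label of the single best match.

TOP10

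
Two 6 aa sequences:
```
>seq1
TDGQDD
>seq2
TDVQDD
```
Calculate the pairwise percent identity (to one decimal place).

83.3%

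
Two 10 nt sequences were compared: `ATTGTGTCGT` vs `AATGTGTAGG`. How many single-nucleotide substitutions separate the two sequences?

3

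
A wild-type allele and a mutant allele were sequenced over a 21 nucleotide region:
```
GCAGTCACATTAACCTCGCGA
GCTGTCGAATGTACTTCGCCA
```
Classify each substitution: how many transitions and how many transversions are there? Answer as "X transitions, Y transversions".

2 transitions, 5 transversions

Mismatches (1-based):
site 3: A→T (purine→pyrimidine, transversion)
site 7: A→G (purine→purine, transition)
site 8: C→A (pyrimidine→purine, transversion)
site 11: T→G (pyrimidine→purine, transversion)
site 12: A→T (purine→pyrimidine, transversion)
site 15: C→T (pyrimidine→pyrimidine, transition)
site 20: G→C (purine→pyrimidine, transversion)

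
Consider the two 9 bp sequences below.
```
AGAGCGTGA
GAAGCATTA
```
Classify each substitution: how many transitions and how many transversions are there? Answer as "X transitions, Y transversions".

3 transitions, 1 transversion

Mismatches (1-based):
base 1: A→G (purine→purine, transition)
base 2: G→A (purine→purine, transition)
base 6: G→A (purine→purine, transition)
base 8: G→T (purine→pyrimidine, transversion)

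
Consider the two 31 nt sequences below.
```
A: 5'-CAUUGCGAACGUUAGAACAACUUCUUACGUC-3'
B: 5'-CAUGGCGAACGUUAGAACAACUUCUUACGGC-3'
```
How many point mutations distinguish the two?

2

Mismatches (1-based): base 4: U→G; base 30: U→G.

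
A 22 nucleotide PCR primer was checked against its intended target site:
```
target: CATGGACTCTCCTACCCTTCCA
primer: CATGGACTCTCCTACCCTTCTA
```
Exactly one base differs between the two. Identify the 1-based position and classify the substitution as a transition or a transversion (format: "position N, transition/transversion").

position 21, transition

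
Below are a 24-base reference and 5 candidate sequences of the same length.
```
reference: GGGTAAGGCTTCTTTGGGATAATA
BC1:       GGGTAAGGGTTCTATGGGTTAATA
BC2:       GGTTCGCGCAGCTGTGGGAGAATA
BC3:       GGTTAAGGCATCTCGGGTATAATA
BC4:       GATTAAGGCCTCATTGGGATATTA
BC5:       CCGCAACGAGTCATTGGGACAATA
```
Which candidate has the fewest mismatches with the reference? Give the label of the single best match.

BC1 differs at 3 bases; BC2 differs at 8 bases; BC3 differs at 5 bases; BC4 differs at 5 bases; BC5 differs at 8 bases. The closest is BC1.

BC1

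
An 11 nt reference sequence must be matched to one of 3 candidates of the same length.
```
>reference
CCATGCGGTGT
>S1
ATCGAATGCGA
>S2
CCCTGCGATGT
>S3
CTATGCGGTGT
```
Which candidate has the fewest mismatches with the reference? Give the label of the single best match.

S1 differs at 9 positions; S2 differs at 2 positions; S3 differs at 1 position. The closest is S3.

S3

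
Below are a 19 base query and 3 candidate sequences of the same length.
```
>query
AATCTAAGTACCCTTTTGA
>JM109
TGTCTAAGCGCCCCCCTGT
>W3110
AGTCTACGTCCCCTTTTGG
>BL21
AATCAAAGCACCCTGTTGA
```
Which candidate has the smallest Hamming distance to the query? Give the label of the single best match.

Hamming distances to query — JM109: 8; W3110: 4; BL21: 3.
Smallest is BL21 with 3 mismatches.

BL21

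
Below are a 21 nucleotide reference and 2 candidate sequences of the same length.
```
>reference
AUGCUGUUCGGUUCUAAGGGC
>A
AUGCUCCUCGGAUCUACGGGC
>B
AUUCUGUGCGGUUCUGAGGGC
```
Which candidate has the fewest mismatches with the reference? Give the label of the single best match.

Hamming distances to reference — A: 4; B: 3.
Smallest is B with 3 mismatches.

B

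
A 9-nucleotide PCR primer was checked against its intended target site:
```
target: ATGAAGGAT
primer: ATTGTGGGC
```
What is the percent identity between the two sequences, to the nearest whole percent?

Mismatches at positions 3, 4, 5, 8, 9 (1-based): 5 of 9.
Identical positions: 4/9 = 44.44% → 44%.

44%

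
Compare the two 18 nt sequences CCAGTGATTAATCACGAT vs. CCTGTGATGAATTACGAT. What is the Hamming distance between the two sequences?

The sequences differ at bases 3, 9, 13 (1-based) — 3 in total.

3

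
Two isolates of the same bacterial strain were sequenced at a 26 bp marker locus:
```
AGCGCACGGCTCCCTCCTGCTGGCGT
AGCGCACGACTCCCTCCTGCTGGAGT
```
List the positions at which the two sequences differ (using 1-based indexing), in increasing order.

Differences at position 9 (G→A), position 24 (C→A).

9, 24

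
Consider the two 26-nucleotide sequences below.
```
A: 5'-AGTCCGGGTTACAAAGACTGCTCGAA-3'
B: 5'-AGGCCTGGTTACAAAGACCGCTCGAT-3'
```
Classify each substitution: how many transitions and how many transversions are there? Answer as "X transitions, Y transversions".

Transitions (purine↔purine or pyrimidine↔pyrimidine): 19 T→C.
Transversions (purine↔pyrimidine): 3 T→G, 6 G→T, 26 A→T.

1 transition, 3 transversions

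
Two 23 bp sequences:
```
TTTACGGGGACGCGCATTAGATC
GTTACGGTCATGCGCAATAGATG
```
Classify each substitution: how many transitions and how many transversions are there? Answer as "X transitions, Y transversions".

Mismatches (1-based):
position 1: T→G (pyrimidine→purine, transversion)
position 8: G→T (purine→pyrimidine, transversion)
position 9: G→C (purine→pyrimidine, transversion)
position 11: C→T (pyrimidine→pyrimidine, transition)
position 17: T→A (pyrimidine→purine, transversion)
position 23: C→G (pyrimidine→purine, transversion)

1 transition, 5 transversions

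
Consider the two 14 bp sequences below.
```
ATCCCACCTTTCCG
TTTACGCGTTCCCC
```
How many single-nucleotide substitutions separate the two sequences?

7

Comparing position by position, 7 positions differ: 1 (A/T), 3 (C/T), 4 (C/A), 6 (A/G), 8 (C/G), 11 (T/C), 14 (G/C).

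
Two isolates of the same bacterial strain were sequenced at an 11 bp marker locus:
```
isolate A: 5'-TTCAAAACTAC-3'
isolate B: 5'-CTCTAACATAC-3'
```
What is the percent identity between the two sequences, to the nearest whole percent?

64%

4 positions differ (1, 4, 7, 8), so 7 of 11 match: 7/11 = 63.64%.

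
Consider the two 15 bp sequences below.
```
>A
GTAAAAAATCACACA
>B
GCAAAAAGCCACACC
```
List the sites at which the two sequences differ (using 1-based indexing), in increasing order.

Differences at site 2 (T→C), site 8 (A→G), site 9 (T→C), site 15 (A→C).

2, 8, 9, 15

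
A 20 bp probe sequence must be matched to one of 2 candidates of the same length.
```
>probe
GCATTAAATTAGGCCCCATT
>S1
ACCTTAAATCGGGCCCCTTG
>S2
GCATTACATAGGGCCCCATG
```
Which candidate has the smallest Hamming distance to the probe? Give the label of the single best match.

S2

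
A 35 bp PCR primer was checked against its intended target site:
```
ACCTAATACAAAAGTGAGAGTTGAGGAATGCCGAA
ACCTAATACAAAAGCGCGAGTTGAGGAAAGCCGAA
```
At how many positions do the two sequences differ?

3

Comparing position by position, 3 positions differ: 15 (T/C), 17 (A/C), 29 (T/A).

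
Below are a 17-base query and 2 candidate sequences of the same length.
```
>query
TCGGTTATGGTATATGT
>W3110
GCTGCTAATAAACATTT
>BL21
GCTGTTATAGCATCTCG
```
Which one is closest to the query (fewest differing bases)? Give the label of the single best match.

Hamming distances to query — W3110: 9; BL21: 7.
Smallest is BL21 with 7 mismatches.

BL21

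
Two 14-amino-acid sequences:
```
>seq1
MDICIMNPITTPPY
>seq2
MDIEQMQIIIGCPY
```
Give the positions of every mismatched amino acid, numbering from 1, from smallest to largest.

4, 5, 7, 8, 10, 11, 12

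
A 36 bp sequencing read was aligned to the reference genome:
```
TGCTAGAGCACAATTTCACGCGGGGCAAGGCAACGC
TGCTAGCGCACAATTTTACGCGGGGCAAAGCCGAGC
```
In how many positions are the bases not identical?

6

The sequences differ at positions 7, 17, 29, 32, 33, 34 (1-based) — 6 in total.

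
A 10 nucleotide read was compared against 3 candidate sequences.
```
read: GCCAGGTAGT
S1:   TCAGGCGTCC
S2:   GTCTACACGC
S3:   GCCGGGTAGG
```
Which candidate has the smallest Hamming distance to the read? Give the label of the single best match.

S3

S1 differs at 8 sites; S2 differs at 7 sites; S3 differs at 2 sites. The closest is S3.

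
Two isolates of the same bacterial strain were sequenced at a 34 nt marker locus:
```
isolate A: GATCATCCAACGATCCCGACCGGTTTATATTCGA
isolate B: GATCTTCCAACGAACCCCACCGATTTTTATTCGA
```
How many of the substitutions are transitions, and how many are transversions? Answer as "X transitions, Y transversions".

Transitions (purine↔purine or pyrimidine↔pyrimidine): 23 G→A.
Transversions (purine↔pyrimidine): 5 A→T, 14 T→A, 18 G→C, 27 A→T.

1 transition, 4 transversions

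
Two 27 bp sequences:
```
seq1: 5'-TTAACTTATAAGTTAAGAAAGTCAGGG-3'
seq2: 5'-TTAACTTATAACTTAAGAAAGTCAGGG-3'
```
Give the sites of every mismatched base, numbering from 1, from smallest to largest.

Differences at site 12 (G→C).

12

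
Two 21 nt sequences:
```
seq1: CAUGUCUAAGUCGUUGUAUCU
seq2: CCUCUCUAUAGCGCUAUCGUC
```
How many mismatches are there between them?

The sequences differ at sites 2, 4, 9, 10, 11, 14, 16, 18, 19, 20, 21 (1-based) — 11 in total.

11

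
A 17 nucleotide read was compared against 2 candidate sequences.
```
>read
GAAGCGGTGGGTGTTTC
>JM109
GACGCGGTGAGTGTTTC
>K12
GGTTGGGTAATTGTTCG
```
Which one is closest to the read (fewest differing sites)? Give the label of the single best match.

JM109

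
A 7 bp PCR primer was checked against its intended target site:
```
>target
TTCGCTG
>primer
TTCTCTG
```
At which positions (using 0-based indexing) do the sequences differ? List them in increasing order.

3

Scanning 0-based: 3: G/T.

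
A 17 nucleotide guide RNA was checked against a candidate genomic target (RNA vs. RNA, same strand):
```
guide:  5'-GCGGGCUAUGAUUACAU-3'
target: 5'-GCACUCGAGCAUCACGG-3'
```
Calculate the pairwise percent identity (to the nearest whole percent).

47%

9 positions differ (3, 4, 5, 7, 9, 10, 13, 16, 17), so 8 of 17 match: 8/17 = 47.06%.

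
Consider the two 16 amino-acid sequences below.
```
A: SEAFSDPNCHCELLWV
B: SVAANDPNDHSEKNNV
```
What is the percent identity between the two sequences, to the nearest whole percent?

50%

8 positions differ (2, 4, 5, 9, 11, 13, 14, 15), so 8 of 16 match: 8/16 = 50%.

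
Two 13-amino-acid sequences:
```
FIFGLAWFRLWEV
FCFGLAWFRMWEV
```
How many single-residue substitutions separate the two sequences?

2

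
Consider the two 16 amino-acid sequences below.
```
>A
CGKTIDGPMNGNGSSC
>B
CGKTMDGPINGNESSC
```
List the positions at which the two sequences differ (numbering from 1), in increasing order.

5, 9, 13

Scanning 1-based: 5: I/M; 9: M/I; 13: G/E.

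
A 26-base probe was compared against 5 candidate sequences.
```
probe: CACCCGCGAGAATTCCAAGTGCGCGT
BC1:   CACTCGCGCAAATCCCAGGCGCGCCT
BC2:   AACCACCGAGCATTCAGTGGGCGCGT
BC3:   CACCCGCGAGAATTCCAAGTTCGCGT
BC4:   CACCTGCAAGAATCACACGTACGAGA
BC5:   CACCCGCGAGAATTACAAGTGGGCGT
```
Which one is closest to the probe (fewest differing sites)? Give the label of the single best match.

BC1 differs at 7 sites; BC2 differs at 8 sites; BC3 differs at 1 site; BC4 differs at 8 sites; BC5 differs at 2 sites. The closest is BC3.

BC3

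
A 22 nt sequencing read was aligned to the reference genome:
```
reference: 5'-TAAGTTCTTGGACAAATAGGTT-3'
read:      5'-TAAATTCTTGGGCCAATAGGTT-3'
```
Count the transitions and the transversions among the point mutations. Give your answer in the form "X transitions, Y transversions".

2 transitions, 1 transversion

Transitions (purine↔purine or pyrimidine↔pyrimidine): 4 G→A, 12 A→G.
Transversions (purine↔pyrimidine): 14 A→C.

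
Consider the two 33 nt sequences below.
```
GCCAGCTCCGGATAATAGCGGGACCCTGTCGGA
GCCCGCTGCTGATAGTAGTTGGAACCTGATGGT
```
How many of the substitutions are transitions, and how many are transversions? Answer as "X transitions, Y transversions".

3 transitions, 7 transversions

Mismatches (1-based):
base 4: A→C (purine→pyrimidine, transversion)
base 8: C→G (pyrimidine→purine, transversion)
base 10: G→T (purine→pyrimidine, transversion)
base 15: A→G (purine→purine, transition)
base 19: C→T (pyrimidine→pyrimidine, transition)
base 20: G→T (purine→pyrimidine, transversion)
base 24: C→A (pyrimidine→purine, transversion)
base 29: T→A (pyrimidine→purine, transversion)
base 30: C→T (pyrimidine→pyrimidine, transition)
base 33: A→T (purine→pyrimidine, transversion)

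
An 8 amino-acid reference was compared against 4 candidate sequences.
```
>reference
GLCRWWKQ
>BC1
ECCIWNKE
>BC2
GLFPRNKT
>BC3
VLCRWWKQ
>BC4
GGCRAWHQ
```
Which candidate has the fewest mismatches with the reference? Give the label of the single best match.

BC3

Hamming distances to reference — BC1: 5; BC2: 5; BC3: 1; BC4: 3.
Smallest is BC3 with 1 mismatch.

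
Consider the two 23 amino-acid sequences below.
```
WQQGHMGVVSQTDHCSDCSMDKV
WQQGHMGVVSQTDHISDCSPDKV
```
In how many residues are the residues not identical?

2

The sequences differ at residues 15, 20 (1-based) — 2 in total.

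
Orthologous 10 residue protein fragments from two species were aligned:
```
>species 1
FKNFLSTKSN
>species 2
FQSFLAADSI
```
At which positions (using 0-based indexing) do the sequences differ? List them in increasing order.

Differences at position 1 (K→Q), position 2 (N→S), position 5 (S→A), position 6 (T→A), position 7 (K→D), position 9 (N→I).

1, 2, 5, 6, 7, 9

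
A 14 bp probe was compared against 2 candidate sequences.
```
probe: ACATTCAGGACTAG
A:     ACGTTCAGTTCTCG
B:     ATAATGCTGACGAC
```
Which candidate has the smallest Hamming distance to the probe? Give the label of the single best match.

A

A differs at 4 bases; B differs at 7 bases. The closest is A.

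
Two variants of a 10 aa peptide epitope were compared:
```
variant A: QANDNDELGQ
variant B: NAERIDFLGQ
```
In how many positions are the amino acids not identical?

5

Comparing position by position, 5 positions differ: 1 (Q/N), 3 (N/E), 4 (D/R), 5 (N/I), 7 (E/F).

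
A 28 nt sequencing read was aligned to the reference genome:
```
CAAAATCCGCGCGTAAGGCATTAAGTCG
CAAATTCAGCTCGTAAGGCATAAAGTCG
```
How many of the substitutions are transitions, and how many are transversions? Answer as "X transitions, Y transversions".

Mismatches (1-based):
position 5: A→T (purine→pyrimidine, transversion)
position 8: C→A (pyrimidine→purine, transversion)
position 11: G→T (purine→pyrimidine, transversion)
position 22: T→A (pyrimidine→purine, transversion)

0 transitions, 4 transversions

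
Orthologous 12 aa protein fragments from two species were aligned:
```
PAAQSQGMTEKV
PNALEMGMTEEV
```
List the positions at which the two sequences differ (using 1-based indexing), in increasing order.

Differences at position 2 (A→N), position 4 (Q→L), position 5 (S→E), position 6 (Q→M), position 11 (K→E).

2, 4, 5, 6, 11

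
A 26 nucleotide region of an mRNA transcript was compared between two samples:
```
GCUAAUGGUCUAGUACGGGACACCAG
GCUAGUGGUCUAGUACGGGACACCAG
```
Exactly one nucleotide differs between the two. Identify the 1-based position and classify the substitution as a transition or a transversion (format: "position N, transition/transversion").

position 5, transition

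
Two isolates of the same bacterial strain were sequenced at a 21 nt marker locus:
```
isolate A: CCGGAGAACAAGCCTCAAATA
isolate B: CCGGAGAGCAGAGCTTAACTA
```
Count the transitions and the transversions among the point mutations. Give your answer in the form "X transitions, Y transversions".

4 transitions, 2 transversions

Transitions (purine↔purine or pyrimidine↔pyrimidine): 8 A→G, 11 A→G, 12 G→A, 16 C→T.
Transversions (purine↔pyrimidine): 13 C→G, 19 A→C.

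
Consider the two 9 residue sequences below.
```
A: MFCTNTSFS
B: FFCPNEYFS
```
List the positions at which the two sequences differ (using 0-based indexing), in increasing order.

0, 3, 5, 6

Differences at position 0 (M→F), position 3 (T→P), position 5 (T→E), position 6 (S→Y).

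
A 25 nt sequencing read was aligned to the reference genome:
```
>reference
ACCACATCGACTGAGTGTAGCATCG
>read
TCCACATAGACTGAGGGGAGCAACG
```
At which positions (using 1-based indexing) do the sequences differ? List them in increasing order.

1, 8, 16, 18, 23

Scanning 1-based: 1: A/T; 8: C/A; 16: T/G; 18: T/G; 23: T/A.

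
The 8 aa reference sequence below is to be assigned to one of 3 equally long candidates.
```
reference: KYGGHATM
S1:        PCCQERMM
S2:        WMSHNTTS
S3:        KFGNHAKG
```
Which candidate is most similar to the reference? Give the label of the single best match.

S3

Hamming distances to reference — S1: 7; S2: 7; S3: 4.
Smallest is S3 with 4 mismatches.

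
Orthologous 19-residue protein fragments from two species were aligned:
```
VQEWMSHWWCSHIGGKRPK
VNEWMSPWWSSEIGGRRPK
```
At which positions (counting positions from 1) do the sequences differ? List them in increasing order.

2, 7, 10, 12, 16

Differences at position 2 (Q→N), position 7 (H→P), position 10 (C→S), position 12 (H→E), position 16 (K→R).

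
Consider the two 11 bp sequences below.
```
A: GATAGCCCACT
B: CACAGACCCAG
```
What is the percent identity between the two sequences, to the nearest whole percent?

45%

Mismatches at positions 1, 3, 6, 9, 10, 11 (1-based): 6 of 11.
Identical positions: 5/11 = 45.45% → 45%.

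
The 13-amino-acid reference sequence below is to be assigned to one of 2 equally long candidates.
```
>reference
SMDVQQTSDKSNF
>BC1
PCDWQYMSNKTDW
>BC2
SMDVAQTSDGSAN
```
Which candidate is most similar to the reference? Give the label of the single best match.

BC2

Hamming distances to reference — BC1: 9; BC2: 4.
Smallest is BC2 with 4 mismatches.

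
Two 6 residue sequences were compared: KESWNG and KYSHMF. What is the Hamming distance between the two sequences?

4

The sequences differ at residues 2, 4, 5, 6 (1-based) — 4 in total.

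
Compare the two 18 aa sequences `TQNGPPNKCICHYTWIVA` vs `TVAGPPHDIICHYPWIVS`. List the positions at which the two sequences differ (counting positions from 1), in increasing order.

2, 3, 7, 8, 9, 14, 18

Differences at position 2 (Q→V), position 3 (N→A), position 7 (N→H), position 8 (K→D), position 9 (C→I), position 14 (T→P), position 18 (A→S).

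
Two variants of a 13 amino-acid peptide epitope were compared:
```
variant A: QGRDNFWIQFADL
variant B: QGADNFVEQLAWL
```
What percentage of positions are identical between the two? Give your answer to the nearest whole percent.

Mismatches at positions 3, 7, 8, 10, 12 (1-based): 5 of 13.
Identical positions: 8/13 = 61.54% → 62%.

62%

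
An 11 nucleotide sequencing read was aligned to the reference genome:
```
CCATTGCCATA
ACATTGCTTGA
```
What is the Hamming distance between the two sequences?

4

The sequences differ at sites 1, 8, 9, 10 (1-based) — 4 in total.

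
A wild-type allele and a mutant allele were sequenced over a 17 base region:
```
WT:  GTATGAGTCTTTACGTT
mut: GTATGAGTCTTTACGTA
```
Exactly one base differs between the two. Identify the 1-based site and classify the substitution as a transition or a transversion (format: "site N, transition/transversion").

site 17, transversion

Site 17 changes T→A. T is a pyrimidine and A is a purine, so this is a transversion.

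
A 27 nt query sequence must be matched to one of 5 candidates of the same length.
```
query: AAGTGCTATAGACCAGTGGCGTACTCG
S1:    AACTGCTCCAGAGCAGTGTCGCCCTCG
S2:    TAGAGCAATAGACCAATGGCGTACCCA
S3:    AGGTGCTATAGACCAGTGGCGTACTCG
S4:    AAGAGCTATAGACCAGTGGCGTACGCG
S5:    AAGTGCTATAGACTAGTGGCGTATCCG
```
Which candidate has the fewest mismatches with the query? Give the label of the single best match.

S3

Hamming distances to query — S1: 7; S2: 6; S3: 1; S4: 2; S5: 3.
Smallest is S3 with 1 mismatch.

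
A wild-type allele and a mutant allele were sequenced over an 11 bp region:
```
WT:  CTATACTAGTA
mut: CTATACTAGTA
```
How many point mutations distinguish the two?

0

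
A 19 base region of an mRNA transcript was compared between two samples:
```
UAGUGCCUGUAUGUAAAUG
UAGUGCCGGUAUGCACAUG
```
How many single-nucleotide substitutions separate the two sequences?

3

Mismatches (1-based): position 8: U→G; position 14: U→C; position 16: A→C.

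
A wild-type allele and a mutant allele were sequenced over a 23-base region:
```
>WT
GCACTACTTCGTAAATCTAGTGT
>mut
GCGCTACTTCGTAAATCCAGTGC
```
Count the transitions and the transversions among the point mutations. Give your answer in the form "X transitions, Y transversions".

3 transitions, 0 transversions

Transitions (purine↔purine or pyrimidine↔pyrimidine): 3 A→G, 18 T→C, 23 T→C.
Transversions (purine↔pyrimidine): none.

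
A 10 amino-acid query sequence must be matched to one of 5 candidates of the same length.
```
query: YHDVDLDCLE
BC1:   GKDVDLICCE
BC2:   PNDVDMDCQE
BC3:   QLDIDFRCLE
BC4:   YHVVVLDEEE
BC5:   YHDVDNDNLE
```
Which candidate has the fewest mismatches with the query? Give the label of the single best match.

BC5

Hamming distances to query — BC1: 4; BC2: 4; BC3: 5; BC4: 4; BC5: 2.
Smallest is BC5 with 2 mismatches.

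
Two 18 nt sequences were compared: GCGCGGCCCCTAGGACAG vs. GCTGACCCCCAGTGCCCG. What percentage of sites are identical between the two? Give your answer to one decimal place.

50.0%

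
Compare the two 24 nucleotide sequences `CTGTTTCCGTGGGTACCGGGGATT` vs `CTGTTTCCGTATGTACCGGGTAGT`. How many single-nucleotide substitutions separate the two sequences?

Comparing position by position, 4 positions differ: 11 (G/A), 12 (G/T), 21 (G/T), 23 (T/G).

4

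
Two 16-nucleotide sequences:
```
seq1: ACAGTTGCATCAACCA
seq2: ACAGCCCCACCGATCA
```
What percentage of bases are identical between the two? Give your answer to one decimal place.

62.5%

6 positions differ (5, 6, 7, 10, 12, 14), so 10 of 16 match: 10/16 = 62.5%.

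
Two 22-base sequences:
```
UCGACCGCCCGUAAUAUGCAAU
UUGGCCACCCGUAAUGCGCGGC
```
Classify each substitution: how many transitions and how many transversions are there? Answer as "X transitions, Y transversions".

8 transitions, 0 transversions

Mismatches (1-based):
site 2: C→U (pyrimidine→pyrimidine, transition)
site 4: A→G (purine→purine, transition)
site 7: G→A (purine→purine, transition)
site 16: A→G (purine→purine, transition)
site 17: U→C (pyrimidine→pyrimidine, transition)
site 20: A→G (purine→purine, transition)
site 21: A→G (purine→purine, transition)
site 22: U→C (pyrimidine→pyrimidine, transition)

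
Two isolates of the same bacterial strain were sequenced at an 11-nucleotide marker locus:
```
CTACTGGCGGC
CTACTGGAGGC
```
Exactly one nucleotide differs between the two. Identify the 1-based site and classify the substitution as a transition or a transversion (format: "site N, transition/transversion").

The sequences differ only at site 8: C→A (pyrimidine→purine), a transversion.

site 8, transversion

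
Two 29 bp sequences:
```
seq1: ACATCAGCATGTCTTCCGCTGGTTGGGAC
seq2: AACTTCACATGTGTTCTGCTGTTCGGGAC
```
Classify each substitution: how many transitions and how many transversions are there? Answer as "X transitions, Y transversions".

Transitions (purine↔purine or pyrimidine↔pyrimidine): 5 C→T, 7 G→A, 17 C→T, 24 T→C.
Transversions (purine↔pyrimidine): 2 C→A, 3 A→C, 6 A→C, 13 C→G, 22 G→T.

4 transitions, 5 transversions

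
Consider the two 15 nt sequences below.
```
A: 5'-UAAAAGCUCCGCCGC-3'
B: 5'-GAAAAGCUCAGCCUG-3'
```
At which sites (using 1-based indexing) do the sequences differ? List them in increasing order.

1, 10, 14, 15

Differences at site 1 (U→G), site 10 (C→A), site 14 (G→U), site 15 (C→G).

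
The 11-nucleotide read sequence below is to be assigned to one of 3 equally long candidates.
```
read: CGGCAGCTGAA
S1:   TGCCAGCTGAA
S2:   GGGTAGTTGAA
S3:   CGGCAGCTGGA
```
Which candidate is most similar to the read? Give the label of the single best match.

S3

Hamming distances to read — S1: 2; S2: 3; S3: 1.
Smallest is S3 with 1 mismatch.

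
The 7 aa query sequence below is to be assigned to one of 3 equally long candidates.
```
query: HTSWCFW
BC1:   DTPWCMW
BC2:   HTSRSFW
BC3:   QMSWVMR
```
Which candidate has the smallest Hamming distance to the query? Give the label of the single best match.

BC2

Hamming distances to query — BC1: 3; BC2: 2; BC3: 5.
Smallest is BC2 with 2 mismatches.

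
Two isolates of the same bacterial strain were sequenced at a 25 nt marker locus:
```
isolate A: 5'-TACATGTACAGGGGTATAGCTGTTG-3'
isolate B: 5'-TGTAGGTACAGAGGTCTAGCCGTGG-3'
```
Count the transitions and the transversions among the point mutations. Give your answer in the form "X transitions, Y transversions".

4 transitions, 3 transversions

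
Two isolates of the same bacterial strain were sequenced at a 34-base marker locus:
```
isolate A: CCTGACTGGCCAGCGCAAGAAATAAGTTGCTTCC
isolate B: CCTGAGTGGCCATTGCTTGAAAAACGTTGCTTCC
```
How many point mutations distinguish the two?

7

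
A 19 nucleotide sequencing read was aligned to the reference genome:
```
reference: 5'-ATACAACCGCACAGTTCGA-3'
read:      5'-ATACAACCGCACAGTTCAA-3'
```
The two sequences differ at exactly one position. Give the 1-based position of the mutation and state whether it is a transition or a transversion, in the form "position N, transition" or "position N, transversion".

The sequences differ only at position 18: G→A (purine→purine), a transition.

position 18, transition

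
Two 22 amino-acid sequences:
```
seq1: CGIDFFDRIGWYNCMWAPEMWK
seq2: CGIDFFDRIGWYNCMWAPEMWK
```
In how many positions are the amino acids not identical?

0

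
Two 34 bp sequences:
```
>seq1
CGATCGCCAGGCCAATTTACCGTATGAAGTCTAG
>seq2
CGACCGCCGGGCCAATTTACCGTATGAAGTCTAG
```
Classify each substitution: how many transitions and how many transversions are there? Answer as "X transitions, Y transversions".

Mismatches (1-based):
position 4: T→C (pyrimidine→pyrimidine, transition)
position 9: A→G (purine→purine, transition)

2 transitions, 0 transversions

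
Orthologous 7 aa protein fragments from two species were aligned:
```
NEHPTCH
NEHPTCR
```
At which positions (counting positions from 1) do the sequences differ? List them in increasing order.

7

Differences at position 7 (H→R).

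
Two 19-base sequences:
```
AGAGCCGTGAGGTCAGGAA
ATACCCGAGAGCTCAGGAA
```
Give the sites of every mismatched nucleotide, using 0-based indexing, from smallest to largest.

1, 3, 7, 11

Scanning 0-based: 1: G/T; 3: G/C; 7: T/A; 11: G/C.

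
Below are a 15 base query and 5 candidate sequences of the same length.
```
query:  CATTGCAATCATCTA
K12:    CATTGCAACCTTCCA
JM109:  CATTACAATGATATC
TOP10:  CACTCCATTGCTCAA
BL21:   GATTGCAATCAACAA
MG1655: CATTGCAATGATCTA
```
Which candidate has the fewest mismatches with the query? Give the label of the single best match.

MG1655

Hamming distances to query — K12: 3; JM109: 4; TOP10: 6; BL21: 3; MG1655: 1.
Smallest is MG1655 with 1 mismatch.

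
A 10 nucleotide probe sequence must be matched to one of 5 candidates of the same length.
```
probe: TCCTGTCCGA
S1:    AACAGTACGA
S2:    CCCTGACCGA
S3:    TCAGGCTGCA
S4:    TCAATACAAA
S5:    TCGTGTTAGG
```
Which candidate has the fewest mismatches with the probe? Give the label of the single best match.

S2

Hamming distances to probe — S1: 4; S2: 2; S3: 6; S4: 6; S5: 4.
Smallest is S2 with 2 mismatches.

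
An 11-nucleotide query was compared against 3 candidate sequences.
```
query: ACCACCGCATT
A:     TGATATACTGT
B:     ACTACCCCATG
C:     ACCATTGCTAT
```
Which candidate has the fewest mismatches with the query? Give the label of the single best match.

Hamming distances to query — A: 9; B: 3; C: 4.
Smallest is B with 3 mismatches.

B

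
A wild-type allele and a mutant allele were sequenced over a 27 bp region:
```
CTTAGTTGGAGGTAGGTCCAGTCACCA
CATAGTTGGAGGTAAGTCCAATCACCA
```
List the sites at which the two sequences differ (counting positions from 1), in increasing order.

Scanning 1-based: 2: T/A; 15: G/A; 21: G/A.

2, 15, 21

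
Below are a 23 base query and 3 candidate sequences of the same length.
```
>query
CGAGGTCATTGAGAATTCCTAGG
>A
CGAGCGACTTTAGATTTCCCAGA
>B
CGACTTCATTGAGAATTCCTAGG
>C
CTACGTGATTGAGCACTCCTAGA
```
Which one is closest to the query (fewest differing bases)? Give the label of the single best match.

B

A differs at 8 bases; B differs at 2 bases; C differs at 6 bases. The closest is B.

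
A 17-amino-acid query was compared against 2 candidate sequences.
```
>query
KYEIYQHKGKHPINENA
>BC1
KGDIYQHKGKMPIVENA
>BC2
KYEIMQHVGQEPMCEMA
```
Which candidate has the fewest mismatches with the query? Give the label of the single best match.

BC1

BC1 differs at 4 positions; BC2 differs at 7 positions. The closest is BC1.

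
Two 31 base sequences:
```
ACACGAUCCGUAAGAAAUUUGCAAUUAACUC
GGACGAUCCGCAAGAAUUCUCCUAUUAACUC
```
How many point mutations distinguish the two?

The sequences differ at bases 1, 2, 11, 17, 19, 21, 23 (1-based) — 7 in total.

7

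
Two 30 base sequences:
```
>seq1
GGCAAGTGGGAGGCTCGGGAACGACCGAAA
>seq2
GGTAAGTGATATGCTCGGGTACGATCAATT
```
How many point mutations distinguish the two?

Comparing position by position, 9 sites differ: 3 (C/T), 9 (G/A), 10 (G/T), 12 (G/T), 20 (A/T), 25 (C/T), 27 (G/A), 29 (A/T), 30 (A/T).

9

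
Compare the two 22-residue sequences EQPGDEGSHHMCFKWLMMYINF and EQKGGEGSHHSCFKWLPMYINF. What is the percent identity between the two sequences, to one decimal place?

Mismatches at positions 3, 5, 11, 17 (1-based): 4 of 22.
Identical positions: 18/22 = 81.82% → 81.8%.

81.8%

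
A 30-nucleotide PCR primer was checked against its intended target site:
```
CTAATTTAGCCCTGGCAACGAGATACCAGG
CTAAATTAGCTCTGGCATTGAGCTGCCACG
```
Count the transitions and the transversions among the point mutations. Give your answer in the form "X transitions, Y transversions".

3 transitions, 4 transversions

Mismatches (1-based):
position 5: T→A (pyrimidine→purine, transversion)
position 11: C→T (pyrimidine→pyrimidine, transition)
position 18: A→T (purine→pyrimidine, transversion)
position 19: C→T (pyrimidine→pyrimidine, transition)
position 23: A→C (purine→pyrimidine, transversion)
position 25: A→G (purine→purine, transition)
position 29: G→C (purine→pyrimidine, transversion)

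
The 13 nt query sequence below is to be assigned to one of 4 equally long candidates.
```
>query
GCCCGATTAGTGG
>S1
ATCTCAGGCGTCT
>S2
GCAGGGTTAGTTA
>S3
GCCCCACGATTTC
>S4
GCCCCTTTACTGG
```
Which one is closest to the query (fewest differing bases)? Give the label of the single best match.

S4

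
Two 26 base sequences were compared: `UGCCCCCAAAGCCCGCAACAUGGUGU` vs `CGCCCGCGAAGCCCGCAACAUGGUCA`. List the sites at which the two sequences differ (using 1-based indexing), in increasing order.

Differences at site 1 (U→C), site 6 (C→G), site 8 (A→G), site 25 (G→C), site 26 (U→A).

1, 6, 8, 25, 26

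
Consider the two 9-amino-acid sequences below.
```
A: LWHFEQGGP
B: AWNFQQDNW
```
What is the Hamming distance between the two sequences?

6

The sequences differ at residues 1, 3, 5, 7, 8, 9 (1-based) — 6 in total.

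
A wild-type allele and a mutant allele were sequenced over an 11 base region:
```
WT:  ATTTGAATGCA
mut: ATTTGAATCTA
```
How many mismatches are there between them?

2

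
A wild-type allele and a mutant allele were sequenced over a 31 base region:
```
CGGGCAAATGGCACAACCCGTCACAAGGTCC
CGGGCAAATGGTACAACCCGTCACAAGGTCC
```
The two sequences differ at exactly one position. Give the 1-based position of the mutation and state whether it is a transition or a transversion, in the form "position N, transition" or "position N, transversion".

position 12, transition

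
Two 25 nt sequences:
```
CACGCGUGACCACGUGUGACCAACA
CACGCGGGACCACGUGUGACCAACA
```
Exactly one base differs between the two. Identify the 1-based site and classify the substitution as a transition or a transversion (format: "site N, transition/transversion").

Site 7 changes U→G. U is a pyrimidine and G is a purine, so this is a transversion.

site 7, transversion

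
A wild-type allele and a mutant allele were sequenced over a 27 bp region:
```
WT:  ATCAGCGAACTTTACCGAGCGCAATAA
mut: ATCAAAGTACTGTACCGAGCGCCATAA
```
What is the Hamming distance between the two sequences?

Comparing position by position, 5 bases differ: 5 (G/A), 6 (C/A), 8 (A/T), 12 (T/G), 23 (A/C).

5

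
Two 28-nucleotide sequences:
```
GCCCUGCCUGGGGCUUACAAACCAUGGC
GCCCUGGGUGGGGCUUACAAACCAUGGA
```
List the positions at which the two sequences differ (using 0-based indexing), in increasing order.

Differences at position 6 (C→G), position 7 (C→G), position 27 (C→A).

6, 7, 27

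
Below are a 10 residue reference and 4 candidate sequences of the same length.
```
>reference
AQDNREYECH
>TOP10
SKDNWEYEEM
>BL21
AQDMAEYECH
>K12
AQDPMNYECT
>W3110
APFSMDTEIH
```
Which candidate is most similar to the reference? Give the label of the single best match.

BL21

Hamming distances to reference — TOP10: 5; BL21: 2; K12: 4; W3110: 7.
Smallest is BL21 with 2 mismatches.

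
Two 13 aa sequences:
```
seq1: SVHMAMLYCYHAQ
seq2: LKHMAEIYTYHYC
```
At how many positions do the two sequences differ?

7

The sequences differ at positions 1, 2, 6, 7, 9, 12, 13 (1-based) — 7 in total.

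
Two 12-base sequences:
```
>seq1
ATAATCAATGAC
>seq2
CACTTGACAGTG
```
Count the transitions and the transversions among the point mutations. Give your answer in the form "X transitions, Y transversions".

Transitions (purine↔purine or pyrimidine↔pyrimidine): none.
Transversions (purine↔pyrimidine): 1 A→C, 2 T→A, 3 A→C, 4 A→T, 6 C→G, 8 A→C, 9 T→A, 11 A→T, 12 C→G.

0 transitions, 9 transversions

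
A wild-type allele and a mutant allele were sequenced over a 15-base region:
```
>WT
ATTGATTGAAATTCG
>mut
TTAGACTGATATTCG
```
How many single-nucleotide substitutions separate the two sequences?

The sequences differ at positions 1, 3, 6, 10 (1-based) — 4 in total.

4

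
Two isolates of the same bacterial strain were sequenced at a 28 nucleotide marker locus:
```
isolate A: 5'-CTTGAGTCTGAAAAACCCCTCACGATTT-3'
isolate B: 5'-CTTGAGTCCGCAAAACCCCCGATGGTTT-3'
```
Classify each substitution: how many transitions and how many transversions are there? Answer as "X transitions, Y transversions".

4 transitions, 2 transversions

Transitions (purine↔purine or pyrimidine↔pyrimidine): 9 T→C, 20 T→C, 23 C→T, 25 A→G.
Transversions (purine↔pyrimidine): 11 A→C, 21 C→G.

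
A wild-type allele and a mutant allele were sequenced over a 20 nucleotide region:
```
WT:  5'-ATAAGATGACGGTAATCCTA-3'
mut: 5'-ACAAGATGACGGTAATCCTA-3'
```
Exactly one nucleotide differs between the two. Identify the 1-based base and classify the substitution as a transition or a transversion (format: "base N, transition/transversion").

The sequences differ only at base 2: T→C (pyrimidine→pyrimidine), a transition.

base 2, transition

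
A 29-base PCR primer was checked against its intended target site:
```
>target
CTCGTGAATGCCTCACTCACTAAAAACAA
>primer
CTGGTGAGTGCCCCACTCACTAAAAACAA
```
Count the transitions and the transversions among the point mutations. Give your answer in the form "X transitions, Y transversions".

Transitions (purine↔purine or pyrimidine↔pyrimidine): 8 A→G, 13 T→C.
Transversions (purine↔pyrimidine): 3 C→G.

2 transitions, 1 transversion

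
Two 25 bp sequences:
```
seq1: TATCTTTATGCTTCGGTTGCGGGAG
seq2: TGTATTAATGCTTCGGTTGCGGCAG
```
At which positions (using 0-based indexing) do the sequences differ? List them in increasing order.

1, 3, 6, 22

Differences at position 1 (A→G), position 3 (C→A), position 6 (T→A), position 22 (G→C).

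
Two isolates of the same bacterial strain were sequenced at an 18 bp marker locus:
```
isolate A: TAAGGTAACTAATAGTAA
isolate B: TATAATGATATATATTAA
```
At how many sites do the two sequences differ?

Comparing position by position, 8 sites differ: 3 (A/T), 4 (G/A), 5 (G/A), 7 (A/G), 9 (C/T), 10 (T/A), 11 (A/T), 15 (G/T).

8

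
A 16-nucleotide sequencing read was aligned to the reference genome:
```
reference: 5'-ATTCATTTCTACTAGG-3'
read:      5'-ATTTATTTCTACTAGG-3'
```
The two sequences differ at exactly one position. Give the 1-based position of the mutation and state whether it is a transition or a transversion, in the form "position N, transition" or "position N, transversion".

Position 4 changes C→T. C is a pyrimidine and T is a pyrimidine, so this is a transition.

position 4, transition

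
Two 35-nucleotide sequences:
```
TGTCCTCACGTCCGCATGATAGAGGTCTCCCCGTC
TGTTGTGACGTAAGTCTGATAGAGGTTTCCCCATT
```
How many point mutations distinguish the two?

Comparing position by position, 10 positions differ: 4 (C/T), 5 (C/G), 7 (C/G), 12 (C/A), 13 (C/A), 15 (C/T), 16 (A/C), 27 (C/T), 33 (G/A), 35 (C/T).

10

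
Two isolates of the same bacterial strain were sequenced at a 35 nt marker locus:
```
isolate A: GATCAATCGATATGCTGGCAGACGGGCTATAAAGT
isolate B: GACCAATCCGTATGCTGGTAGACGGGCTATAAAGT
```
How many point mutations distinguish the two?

Comparing position by position, 4 sites differ: 3 (T/C), 9 (G/C), 10 (A/G), 19 (C/T).

4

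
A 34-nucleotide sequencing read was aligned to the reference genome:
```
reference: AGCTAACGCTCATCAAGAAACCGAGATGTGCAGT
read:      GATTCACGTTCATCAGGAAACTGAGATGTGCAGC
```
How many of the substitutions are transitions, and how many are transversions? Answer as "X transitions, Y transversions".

7 transitions, 1 transversion

Transitions (purine↔purine or pyrimidine↔pyrimidine): 1 A→G, 2 G→A, 3 C→T, 9 C→T, 16 A→G, 22 C→T, 34 T→C.
Transversions (purine↔pyrimidine): 5 A→C.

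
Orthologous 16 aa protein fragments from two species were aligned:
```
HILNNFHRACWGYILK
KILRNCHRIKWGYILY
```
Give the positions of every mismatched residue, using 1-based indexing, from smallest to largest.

1, 4, 6, 9, 10, 16

Scanning 1-based: 1: H/K; 4: N/R; 6: F/C; 9: A/I; 10: C/K; 16: K/Y.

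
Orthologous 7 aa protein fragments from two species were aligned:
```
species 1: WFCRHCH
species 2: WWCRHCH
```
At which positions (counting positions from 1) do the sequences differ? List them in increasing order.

2

Differences at position 2 (F→W).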